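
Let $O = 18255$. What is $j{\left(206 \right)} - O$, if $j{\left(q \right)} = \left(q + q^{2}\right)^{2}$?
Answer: $1818321909$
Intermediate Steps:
$j{\left(206 \right)} - O = 206^{2} \left(1 + 206\right)^{2} - 18255 = 42436 \cdot 207^{2} - 18255 = 42436 \cdot 42849 - 18255 = 1818340164 - 18255 = 1818321909$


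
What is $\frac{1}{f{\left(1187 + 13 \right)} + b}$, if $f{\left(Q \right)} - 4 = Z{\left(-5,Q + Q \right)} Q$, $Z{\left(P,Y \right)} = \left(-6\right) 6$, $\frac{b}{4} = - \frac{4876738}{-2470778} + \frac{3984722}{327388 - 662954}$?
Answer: $- \frac{29611038941}{1280251137522580} \approx -2.3129 \cdot 10^{-5}$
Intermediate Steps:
$b = - \frac{1172699427144}{29611038941}$ ($b = 4 \left(- \frac{4876738}{-2470778} + \frac{3984722}{327388 - 662954}\right) = 4 \left(\left(-4876738\right) \left(- \frac{1}{2470778}\right) + \frac{3984722}{327388 - 662954}\right) = 4 \left(\frac{2438369}{1235389} + \frac{3984722}{-335566}\right) = 4 \left(\frac{2438369}{1235389} + 3984722 \left(- \frac{1}{335566}\right)\right) = 4 \left(\frac{2438369}{1235389} - \frac{284623}{23969}\right) = 4 \left(- \frac{293174856786}{29611038941}\right) = - \frac{1172699427144}{29611038941} \approx -39.603$)
$Z{\left(P,Y \right)} = -36$
$f{\left(Q \right)} = 4 - 36 Q$
$\frac{1}{f{\left(1187 + 13 \right)} + b} = \frac{1}{\left(4 - 36 \left(1187 + 13\right)\right) - \frac{1172699427144}{29611038941}} = \frac{1}{\left(4 - 43200\right) - \frac{1172699427144}{29611038941}} = \frac{1}{-43196 - \frac{1172699427144}{29611038941}} = \frac{1}{- \frac{1280251137522580}{29611038941}} = - \frac{29611038941}{1280251137522580}$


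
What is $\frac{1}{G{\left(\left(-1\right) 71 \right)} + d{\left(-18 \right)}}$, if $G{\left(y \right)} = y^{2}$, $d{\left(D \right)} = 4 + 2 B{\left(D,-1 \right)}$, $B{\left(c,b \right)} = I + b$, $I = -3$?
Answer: $\frac{1}{5037} \approx 0.00019853$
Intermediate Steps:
$B{\left(c,b \right)} = -3 + b$
$d{\left(D \right)} = -4$ ($d{\left(D \right)} = 4 + 2 \left(-3 - 1\right) = 4 + 2 \left(-4\right) = 4 - 8 = -4$)
$\frac{1}{G{\left(\left(-1\right) 71 \right)} + d{\left(-18 \right)}} = \frac{1}{\left(\left(-1\right) 71\right)^{2} - 4} = \frac{1}{\left(-71\right)^{2} - 4} = \frac{1}{5041 - 4} = \frac{1}{5037}$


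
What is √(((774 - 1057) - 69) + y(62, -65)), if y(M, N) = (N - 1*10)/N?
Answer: I*√59293/13 ≈ 18.731*I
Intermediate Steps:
y(M, N) = (-10 + N)/N (y(M, N) = (N - 10)/N = (-10 + N)/N)
√(((774 - 1057) - 69) + y(62, -65)) = √(((774 - 1057) - 69) + (-10 - 65)/(-65)) = √((-283 - 69) - 1/65*(-75)) = √(-352 + 15/13) = √(-4561/13) = I*√59293/13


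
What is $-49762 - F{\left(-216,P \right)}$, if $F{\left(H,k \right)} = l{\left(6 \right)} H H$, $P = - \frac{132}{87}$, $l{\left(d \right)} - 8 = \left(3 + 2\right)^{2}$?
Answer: $-1589410$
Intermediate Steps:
$l{\left(d \right)} = 33$ ($l{\left(d \right)} = 8 + \left(3 + 2\right)^{2} = 8 + 5^{2} = 8 + 25 = 33$)
$P = - \frac{44}{29}$ ($P = \left(-132\right) \frac{1}{87} = - \frac{44}{29} \approx -1.5172$)
$F{\left(H,k \right)} = 33 H^{2}$ ($F{\left(H,k \right)} = 33 H H = 33 H^{2}$)
$-49762 - F{\left(-216,P \right)} = -49762 - 33 \left(-216\right)^{2} = -49762 - 33 \cdot 46656 = -49762 - 1539648 = -1589410$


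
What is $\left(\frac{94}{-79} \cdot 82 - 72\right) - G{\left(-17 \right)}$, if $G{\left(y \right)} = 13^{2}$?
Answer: $- \frac{26747}{79} \approx -338.57$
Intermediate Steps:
$G{\left(y \right)} = 169$
$\left(\frac{94}{-79} \cdot 82 - 72\right) - G{\left(-17 \right)} = \left(\frac{94}{-79} \cdot 82 - 72\right) - 169 = \left(94 \left(- \frac{1}{79}\right) 82 - 72\right) - 169 = \left(\left(- \frac{94}{79}\right) 82 - 72\right) - 169 = \left(- \frac{7708}{79} - 72\right) - 169 = - \frac{13396}{79} - 169 = - \frac{26747}{79}$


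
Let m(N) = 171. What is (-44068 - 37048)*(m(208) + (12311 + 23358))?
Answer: -2907197440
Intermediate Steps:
(-44068 - 37048)*(m(208) + (12311 + 23358)) = (-44068 - 37048)*(171 + (12311 + 23358)) = -81116*(171 + 35669) = -81116*35840 = -2907197440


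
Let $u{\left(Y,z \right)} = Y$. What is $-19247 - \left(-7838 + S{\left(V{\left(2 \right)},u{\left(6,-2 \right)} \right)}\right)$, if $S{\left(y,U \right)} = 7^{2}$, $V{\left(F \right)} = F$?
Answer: $-11458$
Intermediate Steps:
$S{\left(y,U \right)} = 49$
$-19247 - \left(-7838 + S{\left(V{\left(2 \right)},u{\left(6,-2 \right)} \right)}\right) = -19247 - \left(-7838 + 49\right) = -19247 - -7789 = -19247 + 7789 = -11458$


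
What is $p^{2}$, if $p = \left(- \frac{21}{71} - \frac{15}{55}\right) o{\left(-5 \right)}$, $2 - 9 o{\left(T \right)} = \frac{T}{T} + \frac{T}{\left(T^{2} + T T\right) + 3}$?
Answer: $\frac{73685056}{15420424041} \approx 0.0047784$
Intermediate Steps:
$o{\left(T \right)} = \frac{1}{9} - \frac{T}{9 \left(3 + 2 T^{2}\right)}$ ($o{\left(T \right)} = \frac{2}{9} - \frac{\frac{T}{T} + \frac{T}{\left(T^{2} + T T\right) + 3}}{9} = \frac{2}{9} - \frac{1 + \frac{T}{\left(T^{2} + T^{2}\right) + 3}}{9} = \frac{2}{9} - \frac{1 + \frac{T}{2 T^{2} + 3}}{9} = \frac{2}{9} - \frac{1 + \frac{T}{3 + 2 T^{2}}}{9} = \frac{2}{9} - \left(\frac{1}{9} + \frac{T}{9 \left(3 + 2 T^{2}\right)}\right) = \frac{1}{9} - \frac{T}{9 \left(3 + 2 T^{2}\right)}$)
$p = - \frac{8584}{124179}$ ($p = \left(- \frac{21}{71} - \frac{15}{55}\right) \frac{3 - -5 + 2 \left(-5\right)^{2}}{9 \left(3 + 2 \left(-5\right)^{2}\right)} = \left(\left(-21\right) \frac{1}{71} - \frac{3}{11}\right) \frac{3 + 5 + 2 \cdot 25}{9 \left(3 + 2 \cdot 25\right)} = \left(- \frac{21}{71} - \frac{3}{11}\right) \frac{3 + 5 + 50}{9 \left(3 + 50\right)} = - \frac{444 \cdot \frac{1}{9} \cdot \frac{1}{53} \cdot 58}{781} = \left(- \frac{444}{781}\right) \frac{58}{477} = - \frac{8584}{124179} \approx -0.069126$)
$p^{2} = \left(- \frac{8584}{124179}\right)^{2} = \frac{73685056}{15420424041}$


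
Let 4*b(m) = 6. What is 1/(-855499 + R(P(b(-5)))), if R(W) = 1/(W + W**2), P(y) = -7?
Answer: -42/35930957 ≈ -1.1689e-6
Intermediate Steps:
b(m) = 3/2 (b(m) = (1/4)*6 = 3/2)
1/(-855499 + R(P(b(-5)))) = 1/(-855499 + 1/((-7)*(1 - 7))) = 1/(-855499 - 1/7/(-6)) = 1/(-855499 - 1/7*(-1/6)) = 1/(-855499 + 1/42) = 1/(-35930957/42) = -42/35930957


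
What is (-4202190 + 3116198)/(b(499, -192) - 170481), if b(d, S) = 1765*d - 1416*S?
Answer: -542996/491063 ≈ -1.1058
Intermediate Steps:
b(d, S) = -1416*S + 1765*d
(-4202190 + 3116198)/(b(499, -192) - 170481) = (-4202190 + 3116198)/((-1416*(-192) + 1765*499) - 170481) = -1085992/((271872 + 880735) - 170481) = -1085992/(1152607 - 170481) = -1085992/982126 = -1085992*1/982126 = -542996/491063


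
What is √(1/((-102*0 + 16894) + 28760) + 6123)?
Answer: √12762093730722/45654 ≈ 78.250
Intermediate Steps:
√(1/((-102*0 + 16894) + 28760) + 6123) = √(1/((0 + 16894) + 28760) + 6123) = √(1/(16894 + 28760) + 6123) = √(1/45654 + 6123) = √(279539443/45654) = √12762093730722/45654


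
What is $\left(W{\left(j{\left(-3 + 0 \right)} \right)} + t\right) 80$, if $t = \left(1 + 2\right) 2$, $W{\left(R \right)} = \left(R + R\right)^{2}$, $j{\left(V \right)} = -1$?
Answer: $800$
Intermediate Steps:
$W{\left(R \right)} = 4 R^{2}$ ($W{\left(R \right)} = \left(2 R\right)^{2} = 4 R^{2}$)
$t = 6$ ($t = 3 \cdot 2 = 6$)
$\left(W{\left(j{\left(-3 + 0 \right)} \right)} + t\right) 80 = \left(4 \left(-1\right)^{2} + 6\right) 80 = \left(4 \cdot 1 + 6\right) 80 = \left(4 + 6\right) 80 = 10 \cdot 80 = 800$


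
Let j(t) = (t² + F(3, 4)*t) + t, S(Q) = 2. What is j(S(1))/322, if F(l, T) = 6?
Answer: 9/161 ≈ 0.055901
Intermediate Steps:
j(t) = t² + 7*t (j(t) = (t² + 6*t) + t = t² + 7*t)
j(S(1))/322 = (2*(7 + 2))/322 = (2*9)*(1/322) = 18*(1/322) = 9/161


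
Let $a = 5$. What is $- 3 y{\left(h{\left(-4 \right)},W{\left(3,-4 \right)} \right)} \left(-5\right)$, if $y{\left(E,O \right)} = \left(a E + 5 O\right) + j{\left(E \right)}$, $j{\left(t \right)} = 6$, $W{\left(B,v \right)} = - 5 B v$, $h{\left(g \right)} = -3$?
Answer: $4365$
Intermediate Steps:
$W{\left(B,v \right)} = - 5 B v$
$y{\left(E,O \right)} = 6 + 5 E + 5 O$ ($y{\left(E,O \right)} = \left(5 E + 5 O\right) + 6 = 6 + 5 E + 5 O$)
$- 3 y{\left(h{\left(-4 \right)},W{\left(3,-4 \right)} \right)} \left(-5\right) = - 3 \left(6 + 5 \left(-3\right) + 5 \left(\left(-5\right) 3 \left(-4\right)\right)\right) \left(-5\right) = - 3 \left(6 - 15 + 5 \cdot 60\right) \left(-5\right) = - 3 \left(6 - 15 + 300\right) \left(-5\right) = \left(-3\right) 291 \left(-5\right) = \left(-873\right) \left(-5\right) = 4365$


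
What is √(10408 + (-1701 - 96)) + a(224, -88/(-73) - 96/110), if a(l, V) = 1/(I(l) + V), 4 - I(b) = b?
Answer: -4015/881964 + √8611 ≈ 92.791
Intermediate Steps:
I(b) = 4 - b
a(l, V) = 1/(4 + V - l) (a(l, V) = 1/((4 - l) + V) = 1/(4 + V - l))
√(10408 + (-1701 - 96)) + a(224, -88/(-73) - 96/110) = √(10408 + (-1701 - 96)) + 1/(4 + (-88/(-73) - 96/110) - 1*224) = √(10408 - 1797) + 1/(4 + (-88*(-1/73) - 96*1/110) - 224) = √8611 + 1/(4 + (88/73 - 48/55) - 224) = √8611 + 1/(4 + 1336/4015 - 224) = √8611 + 1/(-881964/4015) = √8611 - 4015/881964 = -4015/881964 + √8611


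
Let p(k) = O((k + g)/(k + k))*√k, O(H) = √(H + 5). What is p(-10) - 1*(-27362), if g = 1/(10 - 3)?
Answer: 27362 + I*√10766/14 ≈ 27362.0 + 7.4114*I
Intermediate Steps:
g = ⅐ (g = 1/7 = ⅐ ≈ 0.14286)
O(H) = √(5 + H)
p(k) = √k*√(5 + (⅐ + k)/(2*k)) (p(k) = √(5 + (k + ⅐)/(k + k))*√k = √(5 + (⅐ + k)/((2*k)))*√k = √(5 + (⅐ + k)*(1/(2*k)))*√k = √(5 + (⅐ + k)/(2*k))*√k = √k*√(5 + (⅐ + k)/(2*k)))
p(-10) - 1*(-27362) = √14*√(-10)*√(77 + 1/(-10))/14 - 1*(-27362) = √14*(I*√10)*√(77 - ⅒)/14 + 27362 = √14*(I*√10)*√(769/10)/14 + 27362 = √14*(I*√10)*(√7690/10)/14 + 27362 = I*√10766/14 + 27362 = 27362 + I*√10766/14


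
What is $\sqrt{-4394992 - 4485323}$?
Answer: $i \sqrt{8880315} \approx 2980.0 i$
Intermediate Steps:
$\sqrt{-4394992 - 4485323} = \sqrt{-8880315} = i \sqrt{8880315}$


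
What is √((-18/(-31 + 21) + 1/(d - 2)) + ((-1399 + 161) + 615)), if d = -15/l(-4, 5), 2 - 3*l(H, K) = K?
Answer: I*√2624245/65 ≈ 24.922*I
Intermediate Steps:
l(H, K) = ⅔ - K/3
d = 15 (d = -15/(⅔ - ⅓*5) = -15/(⅔ - 5/3) = -15/(-1) = -15*(-1) = 15)
√((-18/(-31 + 21) + 1/(d - 2)) + ((-1399 + 161) + 615)) = √((-18/(-31 + 21) + 1/(15 - 2)) + ((-1399 + 161) + 615)) = √((-18/(-10) + 1/13) + (-1238 + 615)) = √((-18*(-⅒) + 1/13) - 623) = √((9/5 + 1/13) - 623) = √(122/65 - 623) = √(-40373/65) = I*√2624245/65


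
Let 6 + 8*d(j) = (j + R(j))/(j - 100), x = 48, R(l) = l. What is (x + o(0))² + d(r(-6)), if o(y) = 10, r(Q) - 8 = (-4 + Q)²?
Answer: 26933/8 ≈ 3366.6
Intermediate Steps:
r(Q) = 8 + (-4 + Q)²
d(j) = -¾ + j/(4*(-100 + j)) (d(j) = -¾ + ((j + j)/(j - 100))/8 = -¾ + ((2*j)/(-100 + j))/8 = -¾ + (2*j/(-100 + j))/8 = -¾ + j/(4*(-100 + j)))
(x + o(0))² + d(r(-6)) = (48 + 10)² + (150 - (8 + (-4 - 6)²))/(2*(-100 + (8 + (-4 - 6)²))) = 58² + (150 - (8 + (-10)²))/(2*(-100 + (8 + (-10)²))) = 3364 + (150 - (8 + 100))/(2*(-100 + (8 + 100))) = 3364 + (150 - 1*108)/(2*(-100 + 108)) = 3364 + (½)*(150 - 108)/8 = 3364 + (½)*(⅛)*42 = 3364 + 21/8 = 26933/8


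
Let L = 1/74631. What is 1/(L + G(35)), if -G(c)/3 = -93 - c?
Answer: 74631/28658305 ≈ 0.0026042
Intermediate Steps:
G(c) = 279 + 3*c (G(c) = -3*(-93 - c) = 279 + 3*c)
L = 1/74631 ≈ 1.3399e-5
1/(L + G(35)) = 1/(1/74631 + (279 + 3*35)) = 1/(1/74631 + (279 + 105)) = 1/(1/74631 + 384) = 1/(28658305/74631) = 74631/28658305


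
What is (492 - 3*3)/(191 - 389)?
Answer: -161/66 ≈ -2.4394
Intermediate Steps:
(492 - 3*3)/(191 - 389) = (492 - 9)/(-198) = 483*(-1/198) = -161/66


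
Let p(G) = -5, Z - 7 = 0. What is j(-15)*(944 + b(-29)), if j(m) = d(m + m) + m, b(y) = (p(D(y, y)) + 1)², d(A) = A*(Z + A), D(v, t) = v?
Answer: 648000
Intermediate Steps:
Z = 7 (Z = 7 + 0 = 7)
d(A) = A*(7 + A)
b(y) = 16 (b(y) = (-5 + 1)² = (-4)² = 16)
j(m) = m + 2*m*(7 + 2*m) (j(m) = (m + m)*(7 + (m + m)) + m = (2*m)*(7 + 2*m) + m = 2*m*(7 + 2*m) + m = m + 2*m*(7 + 2*m))
j(-15)*(944 + b(-29)) = (-15*(15 + 4*(-15)))*(944 + 16) = -15*(15 - 60)*960 = -15*(-45)*960 = 675*960 = 648000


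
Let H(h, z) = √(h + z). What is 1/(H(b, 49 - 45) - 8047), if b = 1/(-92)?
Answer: -740324/5957386861 - 2*√8441/5957386861 ≈ -0.00012430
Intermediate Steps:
b = -1/92 ≈ -0.010870
1/(H(b, 49 - 45) - 8047) = 1/(√(-1/92 + (49 - 45)) - 8047) = 1/(√(-1/92 + 4) - 8047) = 1/(√(367/92) - 8047) = 1/(√8441/46 - 8047) = 1/(-8047 + √8441/46)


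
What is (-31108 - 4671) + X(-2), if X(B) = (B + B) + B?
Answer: -35785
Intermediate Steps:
X(B) = 3*B (X(B) = 2*B + B = 3*B)
(-31108 - 4671) + X(-2) = (-31108 - 4671) + 3*(-2) = -35779 - 6 = -35785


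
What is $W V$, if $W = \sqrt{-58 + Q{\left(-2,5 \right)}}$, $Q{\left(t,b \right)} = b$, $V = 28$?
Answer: $28 i \sqrt{53} \approx 203.84 i$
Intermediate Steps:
$W = i \sqrt{53}$ ($W = \sqrt{-58 + 5} = \sqrt{-53} = i \sqrt{53} \approx 7.2801 i$)
$W V = i \sqrt{53} \cdot 28 = 28 i \sqrt{53}$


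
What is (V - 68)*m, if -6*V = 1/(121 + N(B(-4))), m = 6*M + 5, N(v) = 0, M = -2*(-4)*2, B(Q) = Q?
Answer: -4986269/726 ≈ -6868.1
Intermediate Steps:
M = 16 (M = 8*2 = 16)
m = 101 (m = 6*16 + 5 = 96 + 5 = 101)
V = -1/726 (V = -1/(6*(121 + 0)) = -1/6/121 = -1/6*1/121 = -1/726 ≈ -0.0013774)
(V - 68)*m = (-1/726 - 68)*101 = -49369/726*101 = -4986269/726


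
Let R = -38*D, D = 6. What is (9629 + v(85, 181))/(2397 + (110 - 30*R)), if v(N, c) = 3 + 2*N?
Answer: 754/719 ≈ 1.0487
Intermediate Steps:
R = -228 (R = -38*6 = -228)
(9629 + v(85, 181))/(2397 + (110 - 30*R)) = (9629 + (3 + 2*85))/(2397 + (110 - 30*(-228))) = (9629 + (3 + 170))/(2397 + (110 + 6840)) = (9629 + 173)/(2397 + 6950) = 9802/9347 = 9802*(1/9347) = 754/719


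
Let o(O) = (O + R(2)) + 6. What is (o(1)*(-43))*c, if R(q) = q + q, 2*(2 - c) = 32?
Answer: 6622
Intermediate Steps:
c = -14 (c = 2 - ½*32 = 2 - 16 = -14)
R(q) = 2*q
o(O) = 10 + O (o(O) = (O + 2*2) + 6 = (O + 4) + 6 = (4 + O) + 6 = 10 + O)
(o(1)*(-43))*c = ((10 + 1)*(-43))*(-14) = (11*(-43))*(-14) = -473*(-14) = 6622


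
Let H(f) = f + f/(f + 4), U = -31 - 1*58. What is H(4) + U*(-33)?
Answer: 5883/2 ≈ 2941.5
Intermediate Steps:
U = -89 (U = -31 - 58 = -89)
H(f) = f + f/(4 + f)
H(4) + U*(-33) = 4*(5 + 4)/(4 + 4) - 89*(-33) = 4*9/8 + 2937 = 4*(⅛)*9 + 2937 = 9/2 + 2937 = 5883/2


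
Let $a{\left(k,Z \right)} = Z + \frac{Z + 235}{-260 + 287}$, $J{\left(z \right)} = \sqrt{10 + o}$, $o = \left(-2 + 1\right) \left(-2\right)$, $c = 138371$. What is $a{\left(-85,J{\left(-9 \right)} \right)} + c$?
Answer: $\frac{3736252}{27} + \frac{56 \sqrt{3}}{27} \approx 1.3838 \cdot 10^{5}$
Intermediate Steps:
$o = 2$ ($o = \left(-1\right) \left(-2\right) = 2$)
$J{\left(z \right)} = 2 \sqrt{3}$ ($J{\left(z \right)} = \sqrt{10 + 2} = \sqrt{12} = 2 \sqrt{3}$)
$a{\left(k,Z \right)} = \frac{235}{27} + \frac{28 Z}{27}$ ($a{\left(k,Z \right)} = Z + \frac{235 + Z}{27} = Z + \left(235 + Z\right) \frac{1}{27} = Z + \left(\frac{235}{27} + \frac{Z}{27}\right) = \frac{235}{27} + \frac{28 Z}{27}$)
$a{\left(-85,J{\left(-9 \right)} \right)} + c = \left(\frac{235}{27} + \frac{28 \cdot 2 \sqrt{3}}{27}\right) + 138371 = \left(\frac{235}{27} + \frac{56 \sqrt{3}}{27}\right) + 138371 = \frac{3736252}{27} + \frac{56 \sqrt{3}}{27}$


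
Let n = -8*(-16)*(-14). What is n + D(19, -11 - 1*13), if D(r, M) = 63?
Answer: -1729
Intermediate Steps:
n = -1792 (n = 128*(-14) = -1792)
n + D(19, -11 - 1*13) = -1792 + 63 = -1729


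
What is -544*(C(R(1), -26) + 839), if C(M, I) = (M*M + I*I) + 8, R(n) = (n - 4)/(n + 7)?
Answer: -1657177/2 ≈ -8.2859e+5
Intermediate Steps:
R(n) = (-4 + n)/(7 + n)
C(M, I) = 8 + I² + M² (C(M, I) = (M² + I²) + 8 = (I² + M²) + 8 = 8 + I² + M²)
-544*(C(R(1), -26) + 839) = -544*((8 + (-26)² + ((-4 + 1)/(7 + 1))²) + 839) = -544*((8 + 676 + (-3/8)²) + 839) = -544*((8 + 676 + 9/64) + 839) = -544*(43785/64 + 839) = -544*97481/64 = -1657177/2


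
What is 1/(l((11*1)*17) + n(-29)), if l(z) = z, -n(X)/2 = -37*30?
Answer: 1/2407 ≈ 0.00041546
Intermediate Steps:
n(X) = 2220 (n(X) = -(-74)*30 = -2*(-1110) = 2220)
1/(l((11*1)*17) + n(-29)) = 1/((11*1)*17 + 2220) = 1/(11*17 + 2220) = 1/(187 + 2220) = 1/2407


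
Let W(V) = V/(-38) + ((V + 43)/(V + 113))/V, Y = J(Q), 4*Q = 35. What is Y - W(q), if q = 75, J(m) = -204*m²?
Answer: -4183736617/267900 ≈ -15617.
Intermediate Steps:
Q = 35/4 (Q = (¼)*35 = 35/4 ≈ 8.7500)
Y = -62475/4 (Y = -204*(35/4)² = -204*1225/16 = -62475/4 ≈ -15619.)
W(V) = -V/38 + (43 + V)/(V*(113 + V)) (W(V) = V*(-1/38) + ((43 + V)/(113 + V))/V = -V/38 + ((43 + V)/(113 + V))/V = -V/38 + (43 + V)/(V*(113 + V)))
Y - W(q) = -62475/4 - (1634 - 1*75³ - 113*75² + 38*75)/(38*75*(113 + 75)) = -62475/4 - (1634 - 1*421875 - 113*5625 + 2850)/(38*75*188) = -62475/4 - (1634 - 421875 - 635625 + 2850)/(38*75*188) = -62475/4 - (-1053016)/(38*75*188) = -62475/4 - 1*(-131627/66975) = -62475/4 + 131627/66975 = -4183736617/267900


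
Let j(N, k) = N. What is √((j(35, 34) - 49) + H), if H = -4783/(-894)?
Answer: I*√6913302/894 ≈ 2.9411*I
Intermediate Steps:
H = 4783/894 (H = -4783*(-1/894) = 4783/894 ≈ 5.3501)
√((j(35, 34) - 49) + H) = √((35 - 49) + 4783/894) = √(-14 + 4783/894) = √(-7733/894) = I*√6913302/894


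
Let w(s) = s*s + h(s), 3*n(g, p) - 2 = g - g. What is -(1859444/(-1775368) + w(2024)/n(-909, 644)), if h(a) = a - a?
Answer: -2727348262627/443842 ≈ -6.1449e+6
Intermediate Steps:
h(a) = 0
n(g, p) = 2/3 (n(g, p) = 2/3 + (g - g)/3 = 2/3 + (1/3)*0 = 2/3 + 0 = 2/3)
w(s) = s**2 (w(s) = s*s + 0 = s**2 + 0 = s**2)
-(1859444/(-1775368) + w(2024)/n(-909, 644)) = -(1859444/(-1775368) + 2024**2/(2/3)) = -(1859444*(-1/1775368) + 4096576*(3/2)) = -(-464861/443842 + 6144864) = -1*2727348262627/443842 = -2727348262627/443842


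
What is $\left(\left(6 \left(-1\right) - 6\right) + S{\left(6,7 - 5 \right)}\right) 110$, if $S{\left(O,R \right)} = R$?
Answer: $-1100$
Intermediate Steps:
$\left(\left(6 \left(-1\right) - 6\right) + S{\left(6,7 - 5 \right)}\right) 110 = \left(\left(6 \left(-1\right) - 6\right) + \left(7 - 5\right)\right) 110 = \left(\left(-6 - 6\right) + \left(7 - 5\right)\right) 110 = \left(-12 + 2\right) 110 = \left(-10\right) 110 = -1100$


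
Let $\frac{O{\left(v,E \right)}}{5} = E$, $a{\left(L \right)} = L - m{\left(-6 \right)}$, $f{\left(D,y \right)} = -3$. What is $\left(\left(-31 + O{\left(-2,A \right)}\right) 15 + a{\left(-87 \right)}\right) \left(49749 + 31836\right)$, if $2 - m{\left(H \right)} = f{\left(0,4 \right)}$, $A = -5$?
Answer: $-76037220$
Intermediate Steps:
$m{\left(H \right)} = 5$ ($m{\left(H \right)} = 2 - -3 = 2 + 3 = 5$)
$a{\left(L \right)} = -5 + L$ ($a{\left(L \right)} = L - 5 = -5 + L$)
$O{\left(v,E \right)} = 5 E$
$\left(\left(-31 + O{\left(-2,A \right)}\right) 15 + a{\left(-87 \right)}\right) \left(49749 + 31836\right) = \left(\left(-31 + 5 \left(-5\right)\right) 15 - 92\right) \left(49749 + 31836\right) = \left(\left(-31 - 25\right) 15 - 92\right) 81585 = \left(\left(-56\right) 15 - 92\right) 81585 = \left(-840 - 92\right) 81585 = \left(-932\right) 81585 = -76037220$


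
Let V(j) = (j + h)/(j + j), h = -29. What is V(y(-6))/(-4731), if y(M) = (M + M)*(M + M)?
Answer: -115/1362528 ≈ -8.4402e-5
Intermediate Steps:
y(M) = 4*M² (y(M) = (2*M)*(2*M) = 4*M²)
V(j) = (-29 + j)/(2*j) (V(j) = (j - 29)/(j + j) = (-29 + j)/((2*j)) = (-29 + j)*(1/(2*j)) = (-29 + j)/(2*j))
V(y(-6))/(-4731) = ((-29 + 4*(-6)²)/(2*((4*(-6)²))))/(-4731) = ((-29 + 4*36)/(2*((4*36))))*(-1/4731) = ((½)*(-29 + 144)/144)*(-1/4731) = ((½)*(1/144)*115)*(-1/4731) = (115/288)*(-1/4731) = -115/1362528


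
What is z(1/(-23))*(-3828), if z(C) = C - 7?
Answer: 620136/23 ≈ 26962.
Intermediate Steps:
z(C) = -7 + C
z(1/(-23))*(-3828) = (-7 + 1/(-23))*(-3828) = (-7 - 1/23)*(-3828) = -162/23*(-3828) = 620136/23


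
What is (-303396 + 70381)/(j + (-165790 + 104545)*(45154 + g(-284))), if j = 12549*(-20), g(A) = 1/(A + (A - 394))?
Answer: 1545934/18349039695 ≈ 8.4252e-5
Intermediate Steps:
g(A) = 1/(-394 + 2*A) (g(A) = 1/(A + (-394 + A)) = 1/(-394 + 2*A))
j = -250980
(-303396 + 70381)/(j + (-165790 + 104545)*(45154 + g(-284))) = (-303396 + 70381)/(-250980 + (-165790 + 104545)*(45154 + 1/(2*(-197 - 284)))) = -233015/(-250980 - 61245*(45154 + (1/2)/(-481))) = -233015/(-250980 - 61245*(45154 + (1/2)*(-1/481))) = -233015/(-250980 - 61245*(45154 - 1/962)) = -233015/(-250980 - 61245*43438147/962) = -233015/(-250980 - 2660369313015/962) = -233015/(-2660610755775/962) = -233015*(-962/2660610755775) = 1545934/18349039695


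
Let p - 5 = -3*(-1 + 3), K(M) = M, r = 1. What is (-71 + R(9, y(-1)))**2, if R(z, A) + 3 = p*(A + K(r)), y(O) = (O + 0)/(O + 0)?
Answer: 5776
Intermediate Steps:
y(O) = 1 (y(O) = O/O = 1)
p = -1 (p = 5 - 3*(-1 + 3) = 5 - 3*2 = 5 - 6 = -1)
R(z, A) = -4 - A (R(z, A) = -3 - (A + 1) = -3 - (1 + A) = -3 + (-1 - A) = -4 - A)
(-71 + R(9, y(-1)))**2 = (-71 + (-4 - 1*1))**2 = (-71 + (-4 - 1))**2 = (-71 - 5)**2 = (-76)**2 = 5776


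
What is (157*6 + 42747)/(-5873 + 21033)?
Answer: 43689/15160 ≈ 2.8819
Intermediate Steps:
(157*6 + 42747)/(-5873 + 21033) = (942 + 42747)/15160 = 43689*(1/15160) = 43689/15160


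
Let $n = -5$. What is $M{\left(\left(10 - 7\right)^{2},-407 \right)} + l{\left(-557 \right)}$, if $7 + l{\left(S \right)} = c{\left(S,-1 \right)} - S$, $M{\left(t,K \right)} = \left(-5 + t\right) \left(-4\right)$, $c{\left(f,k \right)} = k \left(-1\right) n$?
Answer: $529$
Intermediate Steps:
$c{\left(f,k \right)} = 5 k$ ($c{\left(f,k \right)} = k \left(-1\right) \left(-5\right) = - k \left(-5\right) = 5 k$)
$M{\left(t,K \right)} = 20 - 4 t$
$l{\left(S \right)} = -12 - S$ ($l{\left(S \right)} = -7 - \left(5 + S\right) = -12 - S$)
$M{\left(\left(10 - 7\right)^{2},-407 \right)} + l{\left(-557 \right)} = \left(20 - 4 \left(10 - 7\right)^{2}\right) - -545 = \left(20 - 4 \cdot 3^{2}\right) + \left(-12 + 557\right) = \left(20 - 36\right) + 545 = -16 + 545 = 529$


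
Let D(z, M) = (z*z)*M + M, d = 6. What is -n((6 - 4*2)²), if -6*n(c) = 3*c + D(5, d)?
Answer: 28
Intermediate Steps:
D(z, M) = M + M*z² (D(z, M) = z²*M + M = M*z² + M = M + M*z²)
n(c) = -26 - c/2 (n(c) = -(3*c + 6*(1 + 5²))/6 = -(3*c + 6*(1 + 25))/6 = -(3*c + 6*26)/6 = -(3*c + 156)/6 = -(156 + 3*c)/6 = -26 - c/2)
-n((6 - 4*2)²) = -(-26 - (6 - 4*2)²/2) = -(-26 - (6 - 8)²/2) = -(-26 - ½*(-2)²) = -(-26 - ½*4) = -(-26 - 2) = -1*(-28) = 28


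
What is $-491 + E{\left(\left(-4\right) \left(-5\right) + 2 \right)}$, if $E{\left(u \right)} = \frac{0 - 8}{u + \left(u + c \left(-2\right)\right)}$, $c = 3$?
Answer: $- \frac{9333}{19} \approx -491.21$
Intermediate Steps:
$E{\left(u \right)} = - \frac{8}{-6 + 2 u}$ ($E{\left(u \right)} = \frac{0 - 8}{u + \left(u + 3 \left(-2\right)\right)} = - \frac{8}{u + \left(u - 6\right)} = - \frac{8}{u + \left(-6 + u\right)} = - \frac{8}{-6 + 2 u}$)
$-491 + E{\left(\left(-4\right) \left(-5\right) + 2 \right)} = -491 - \frac{4}{-3 + \left(\left(-4\right) \left(-5\right) + 2\right)} = -491 - \frac{4}{-3 + \left(20 + 2\right)} = -491 - \frac{4}{-3 + 22} = -491 - \frac{4}{19} = - \frac{9333}{19}$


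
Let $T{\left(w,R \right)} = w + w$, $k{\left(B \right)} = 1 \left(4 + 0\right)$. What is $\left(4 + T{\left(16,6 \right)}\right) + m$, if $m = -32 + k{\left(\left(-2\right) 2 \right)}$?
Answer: $8$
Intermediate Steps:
$k{\left(B \right)} = 4$ ($k{\left(B \right)} = 1 \cdot 4 = 4$)
$T{\left(w,R \right)} = 2 w$
$m = -28$ ($m = -32 + 4 = -28$)
$\left(4 + T{\left(16,6 \right)}\right) + m = \left(4 + 2 \cdot 16\right) - 28 = \left(4 + 32\right) - 28 = 36 - 28 = 8$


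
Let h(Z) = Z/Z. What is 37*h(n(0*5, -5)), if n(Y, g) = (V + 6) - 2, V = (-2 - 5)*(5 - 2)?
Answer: 37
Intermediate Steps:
V = -21 (V = -7*3 = -21)
n(Y, g) = -17 (n(Y, g) = (-21 + 6) - 2 = -15 - 2 = -17)
h(Z) = 1
37*h(n(0*5, -5)) = 37*1 = 37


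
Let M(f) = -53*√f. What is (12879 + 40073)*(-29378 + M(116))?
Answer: -1555623856 - 5612912*√29 ≈ -1.5859e+9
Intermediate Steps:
(12879 + 40073)*(-29378 + M(116)) = (12879 + 40073)*(-29378 - 106*√29) = 52952*(-29378 - 106*√29) = -1555623856 - 5612912*√29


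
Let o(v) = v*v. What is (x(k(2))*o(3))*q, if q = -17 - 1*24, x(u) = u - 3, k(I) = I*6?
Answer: -3321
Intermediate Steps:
k(I) = 6*I
x(u) = -3 + u
q = -41 (q = -17 - 24 = -41)
o(v) = v**2
(x(k(2))*o(3))*q = ((-3 + 6*2)*3**2)*(-41) = ((-3 + 12)*9)*(-41) = (9*9)*(-41) = 81*(-41) = -3321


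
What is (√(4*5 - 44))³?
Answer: -48*I*√6 ≈ -117.58*I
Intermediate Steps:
(√(4*5 - 44))³ = (√(20 - 44))³ = (√(-24))³ = (2*I*√6)³ = -48*I*√6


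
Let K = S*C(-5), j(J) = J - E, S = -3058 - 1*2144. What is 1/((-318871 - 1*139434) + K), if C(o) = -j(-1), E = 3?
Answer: -1/479113 ≈ -2.0872e-6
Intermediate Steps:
S = -5202 (S = -3058 - 2144 = -5202)
j(J) = -3 + J (j(J) = J - 1*3 = J - 3 = -3 + J)
C(o) = 4 (C(o) = -(-3 - 1) = -1*(-4) = 4)
K = -20808 (K = -5202*4 = -20808)
1/((-318871 - 1*139434) + K) = 1/((-318871 - 1*139434) - 20808) = 1/((-318871 - 139434) - 20808) = 1/(-458305 - 20808) = 1/(-479113) = -1/479113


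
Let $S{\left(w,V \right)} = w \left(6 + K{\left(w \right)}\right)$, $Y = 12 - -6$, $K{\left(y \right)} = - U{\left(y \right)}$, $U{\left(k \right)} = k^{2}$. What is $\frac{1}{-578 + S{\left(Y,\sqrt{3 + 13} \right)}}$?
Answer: $- \frac{1}{6302} \approx -0.00015868$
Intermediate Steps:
$K{\left(y \right)} = - y^{2}$
$Y = 18$ ($Y = 12 + 6 = 18$)
$S{\left(w,V \right)} = w \left(6 - w^{2}\right)$
$\frac{1}{-578 + S{\left(Y,\sqrt{3 + 13} \right)}} = \frac{1}{-578 + 18 \left(6 - 18^{2}\right)} = \frac{1}{-578 + 18 \left(6 - 324\right)} = \frac{1}{-578 + 18 \left(-318\right)} = \frac{1}{-578 - 5724} = \frac{1}{-6302} = - \frac{1}{6302}$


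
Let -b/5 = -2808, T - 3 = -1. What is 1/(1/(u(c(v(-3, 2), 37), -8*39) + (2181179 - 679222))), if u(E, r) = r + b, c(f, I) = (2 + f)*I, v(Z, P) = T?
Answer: 1515685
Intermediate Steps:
T = 2 (T = 3 - 1 = 2)
v(Z, P) = 2
b = 14040 (b = -5*(-2808) = 14040)
c(f, I) = I*(2 + f)
u(E, r) = 14040 + r (u(E, r) = r + 14040 = 14040 + r)
1/(1/(u(c(v(-3, 2), 37), -8*39) + (2181179 - 679222))) = 1/(1/((14040 - 8*39) + (2181179 - 679222))) = 1/(1/((14040 - 312) + 1501957)) = 1/(1/(13728 + 1501957)) = 1/(1/1515685) = 1515685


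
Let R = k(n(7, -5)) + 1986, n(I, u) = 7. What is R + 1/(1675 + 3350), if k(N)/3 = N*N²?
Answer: 15150376/5025 ≈ 3015.0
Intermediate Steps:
k(N) = 3*N³ (k(N) = 3*(N*N²) = 3*N³)
R = 3015 (R = 3*7³ + 1986 = 3*343 + 1986 = 1029 + 1986 = 3015)
R + 1/(1675 + 3350) = 3015 + 1/(1675 + 3350) = 3015 + 1/5025 = 15150376/5025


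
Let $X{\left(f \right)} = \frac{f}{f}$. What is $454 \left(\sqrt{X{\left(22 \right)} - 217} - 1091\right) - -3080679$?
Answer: $2585365 + 2724 i \sqrt{6} \approx 2.5854 \cdot 10^{6} + 6672.4 i$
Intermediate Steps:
$X{\left(f \right)} = 1$
$454 \left(\sqrt{X{\left(22 \right)} - 217} - 1091\right) - -3080679 = 454 \left(\sqrt{1 - 217} - 1091\right) - -3080679 = 454 \left(\sqrt{-216} - 1091\right) + 3080679 = 454 \left(6 i \sqrt{6} - 1091\right) + 3080679 = 454 \left(-1091 + 6 i \sqrt{6}\right) + 3080679 = \left(-495314 + 2724 i \sqrt{6}\right) + 3080679 = 2585365 + 2724 i \sqrt{6}$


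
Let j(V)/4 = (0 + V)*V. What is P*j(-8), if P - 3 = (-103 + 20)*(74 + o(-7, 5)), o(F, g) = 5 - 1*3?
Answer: -1614080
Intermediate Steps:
j(V) = 4*V² (j(V) = 4*((0 + V)*V) = 4*(V*V) = 4*V²)
o(F, g) = 2 (o(F, g) = 5 - 3 = 2)
P = -6305 (P = 3 + (-103 + 20)*(74 + 2) = 3 - 83*76 = 3 - 6308 = -6305)
P*j(-8) = -25220*(-8)² = -25220*64 = -6305*256 = -1614080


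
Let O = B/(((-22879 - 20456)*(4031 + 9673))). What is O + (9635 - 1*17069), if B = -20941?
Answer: -4414776331619/593862840 ≈ -7434.0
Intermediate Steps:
O = 20941/593862840 (O = -20941*1/((-22879 - 20456)*(4031 + 9673)) = -20941/((-43335*13704)) = -20941/(-593862840) = -20941*(-1/593862840) = 20941/593862840 ≈ 3.5262e-5)
O + (9635 - 1*17069) = 20941/593862840 + (9635 - 1*17069) = 20941/593862840 + (9635 - 17069) = 20941/593862840 - 7434 = -4414776331619/593862840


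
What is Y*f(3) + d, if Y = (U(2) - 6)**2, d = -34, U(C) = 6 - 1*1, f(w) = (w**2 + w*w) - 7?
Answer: -23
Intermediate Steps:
f(w) = -7 + 2*w**2 (f(w) = (w**2 + w**2) - 7 = 2*w**2 - 7 = -7 + 2*w**2)
U(C) = 5 (U(C) = 6 - 1 = 5)
Y = 1 (Y = (5 - 6)**2 = (-1)**2 = 1)
Y*f(3) + d = 1*(-7 + 2*3**2) - 34 = 1*(-7 + 2*9) - 34 = 1*(-7 + 18) - 34 = 1*11 - 34 = 11 - 34 = -23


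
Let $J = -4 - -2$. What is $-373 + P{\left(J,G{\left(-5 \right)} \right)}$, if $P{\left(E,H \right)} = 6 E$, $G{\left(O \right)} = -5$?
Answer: $-385$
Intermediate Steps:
$J = -2$ ($J = -4 + 2 = -2$)
$-373 + P{\left(J,G{\left(-5 \right)} \right)} = -373 + 6 \left(-2\right) = -373 - 12 = -385$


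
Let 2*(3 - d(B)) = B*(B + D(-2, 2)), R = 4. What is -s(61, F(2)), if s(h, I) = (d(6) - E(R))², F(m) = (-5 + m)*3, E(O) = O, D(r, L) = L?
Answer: -625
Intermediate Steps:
d(B) = 3 - B*(2 + B)/2 (d(B) = 3 - B*(B + 2)/2 = 3 - B*(2 + B)/2)
F(m) = -15 + 3*m
s(h, I) = 625 (s(h, I) = ((3 - 1*6 - ½*6²) - 1*4)² = ((3 - 6 - ½*36) - 4)² = ((3 - 6 - 18) - 4)² = (-21 - 4)² = (-25)² = 625)
-s(61, F(2)) = -1*625 = -625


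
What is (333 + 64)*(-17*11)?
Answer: -74239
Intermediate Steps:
(333 + 64)*(-17*11) = 397*(-187) = -74239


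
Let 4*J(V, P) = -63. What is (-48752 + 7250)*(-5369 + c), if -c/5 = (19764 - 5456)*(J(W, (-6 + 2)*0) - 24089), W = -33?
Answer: -71568059405892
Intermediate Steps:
J(V, P) = -63/4 (J(V, P) = (1/4)*(-63) = -63/4)
c = 1724453815 (c = -5*(19764 - 5456)*(-63/4 - 24089) = -71540*(-96419)/4 = -5*(-344890763) = 1724453815)
(-48752 + 7250)*(-5369 + c) = (-48752 + 7250)*(-5369 + 1724453815) = -41502*1724448446 = -71568059405892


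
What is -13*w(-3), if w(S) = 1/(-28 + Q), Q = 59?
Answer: -13/31 ≈ -0.41935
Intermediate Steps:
w(S) = 1/31 (w(S) = 1/(-28 + 59) = 1/31)
-13*w(-3) = -13*1/31 = -13/31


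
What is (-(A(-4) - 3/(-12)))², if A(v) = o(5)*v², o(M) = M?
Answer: 103041/16 ≈ 6440.1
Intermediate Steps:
A(v) = 5*v²
(-(A(-4) - 3/(-12)))² = (-(5*(-4)² - 3/(-12)))² = (-(5*16 - 3*(-1)/12))² = (-(80 - 1*(-¼)))² = (-(80 + ¼))² = (-1*321/4)² = (-321/4)² = 103041/16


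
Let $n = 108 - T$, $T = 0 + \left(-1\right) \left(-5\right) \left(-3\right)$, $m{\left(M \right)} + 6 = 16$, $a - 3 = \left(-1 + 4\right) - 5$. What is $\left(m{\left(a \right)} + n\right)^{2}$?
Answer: $17689$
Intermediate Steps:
$a = 1$ ($a = 3 + \left(\left(-1 + 4\right) - 5\right) = 3 + \left(3 - 5\right) = 3 - 2 = 1$)
$m{\left(M \right)} = 10$ ($m{\left(M \right)} = -6 + 16 = 10$)
$T = -15$ ($T = 0 + 5 \left(-3\right) = 0 - 15 = -15$)
$n = 123$ ($n = 108 - -15 = 108 + 15 = 123$)
$\left(m{\left(a \right)} + n\right)^{2} = \left(10 + 123\right)^{2} = 133^{2} = 17689$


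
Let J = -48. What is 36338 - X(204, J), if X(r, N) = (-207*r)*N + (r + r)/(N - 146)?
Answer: -193088578/97 ≈ -1.9906e+6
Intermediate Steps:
X(r, N) = -207*N*r + 2*r/(-146 + N) (X(r, N) = -207*N*r + (2*r)/(-146 + N) = -207*N*r + 2*r/(-146 + N))
36338 - X(204, J) = 36338 - 204*(2 - 207*(-48)² + 30222*(-48))/(-146 - 48) = 36338 - 204*(2 - 207*2304 - 1450656)/(-194) = 36338 - 204*(-1)*(2 - 476928 - 1450656)/194 = 36338 - 204*(-1)*(-1927582)/194 = 36338 - 1*196613364/97 = 36338 - 196613364/97 = -193088578/97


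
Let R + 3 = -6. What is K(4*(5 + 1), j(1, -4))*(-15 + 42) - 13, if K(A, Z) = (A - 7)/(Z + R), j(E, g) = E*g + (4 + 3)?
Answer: -179/2 ≈ -89.500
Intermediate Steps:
j(E, g) = 7 + E*g (j(E, g) = E*g + 7 = 7 + E*g)
R = -9 (R = -3 - 6 = -9)
K(A, Z) = (-7 + A)/(-9 + Z) (K(A, Z) = (A - 7)/(Z - 9) = (-7 + A)/(-9 + Z))
K(4*(5 + 1), j(1, -4))*(-15 + 42) - 13 = ((-7 + 4*(5 + 1))/(-9 + (7 + 1*(-4))))*(-15 + 42) - 13 = ((-7 + 4*6)/(-9 + (7 - 4)))*27 - 13 = ((-7 + 24)/(-9 + 3))*27 - 13 = (17/(-6))*27 - 13 = -⅙*17*27 - 13 = -17/6*27 - 13 = -153/2 - 13 = -179/2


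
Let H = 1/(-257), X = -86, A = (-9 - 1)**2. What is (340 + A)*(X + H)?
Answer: -9725320/257 ≈ -37842.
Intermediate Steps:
A = 100 (A = (-10)**2 = 100)
H = -1/257 ≈ -0.0038911
(340 + A)*(X + H) = (340 + 100)*(-86 - 1/257) = 440*(-22103/257) = -9725320/257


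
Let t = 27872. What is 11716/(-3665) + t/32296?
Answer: -34528632/14795605 ≈ -2.3337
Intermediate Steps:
11716/(-3665) + t/32296 = 11716/(-3665) + 27872/32296 = 11716*(-1/3665) + 27872*(1/32296) = -11716/3665 + 3484/4037 = -34528632/14795605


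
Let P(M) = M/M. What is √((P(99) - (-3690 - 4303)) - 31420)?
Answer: I*√23426 ≈ 153.06*I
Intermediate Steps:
P(M) = 1
√((P(99) - (-3690 - 4303)) - 31420) = √((1 - (-3690 - 4303)) - 31420) = √((1 - 1*(-7993)) - 31420) = √((1 + 7993) - 31420) = √(7994 - 31420) = √(-23426) = I*√23426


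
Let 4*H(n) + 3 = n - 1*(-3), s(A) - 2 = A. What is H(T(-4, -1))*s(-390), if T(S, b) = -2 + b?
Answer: 291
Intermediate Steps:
s(A) = 2 + A
H(n) = n/4 (H(n) = -¾ + (n - 1*(-3))/4 = -¾ + (n + 3)/4 = -¾ + (3 + n)/4 = -¾ + (¾ + n/4) = n/4)
H(T(-4, -1))*s(-390) = ((-2 - 1)/4)*(2 - 390) = ((¼)*(-3))*(-388) = -¾*(-388) = 291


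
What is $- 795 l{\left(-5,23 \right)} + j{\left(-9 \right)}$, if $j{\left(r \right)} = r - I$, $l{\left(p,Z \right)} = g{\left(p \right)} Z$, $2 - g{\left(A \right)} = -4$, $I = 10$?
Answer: $-109729$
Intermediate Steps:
$g{\left(A \right)} = 6$ ($g{\left(A \right)} = 2 - -4 = 2 + 4 = 6$)
$l{\left(p,Z \right)} = 6 Z$
$j{\left(r \right)} = -10 + r$ ($j{\left(r \right)} = r - 10 = -10 + r$)
$- 795 l{\left(-5,23 \right)} + j{\left(-9 \right)} = - 795 \cdot 6 \cdot 23 - 19 = \left(-795\right) 138 - 19 = -109710 - 19 = -109729$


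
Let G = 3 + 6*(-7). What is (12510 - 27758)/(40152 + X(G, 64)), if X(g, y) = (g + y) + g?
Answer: -7624/20069 ≈ -0.37989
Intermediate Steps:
G = -39 (G = 3 - 42 = -39)
X(g, y) = y + 2*g
(12510 - 27758)/(40152 + X(G, 64)) = (12510 - 27758)/(40152 + (64 + 2*(-39))) = -15248/(40152 + (64 - 78)) = -15248/(40152 - 14) = -15248/40138 = -15248*1/40138 = -7624/20069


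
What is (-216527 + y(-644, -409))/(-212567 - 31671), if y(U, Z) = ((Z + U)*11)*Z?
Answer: -2260460/122119 ≈ -18.510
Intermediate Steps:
y(U, Z) = Z*(11*U + 11*Z) (y(U, Z) = ((U + Z)*11)*Z = (11*U + 11*Z)*Z = Z*(11*U + 11*Z))
(-216527 + y(-644, -409))/(-212567 - 31671) = (-216527 + 11*(-409)*(-644 - 409))/(-212567 - 31671) = (-216527 + 11*(-409)*(-1053))/(-244238) = (-216527 + 4737447)*(-1/244238) = 4520920*(-1/244238) = -2260460/122119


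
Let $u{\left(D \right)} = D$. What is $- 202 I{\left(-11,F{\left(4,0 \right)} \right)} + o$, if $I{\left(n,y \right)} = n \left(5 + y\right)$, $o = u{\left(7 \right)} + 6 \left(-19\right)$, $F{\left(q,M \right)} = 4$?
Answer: $19891$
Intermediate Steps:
$o = -107$ ($o = 7 + 6 \left(-19\right) = 7 - 114 = -107$)
$- 202 I{\left(-11,F{\left(4,0 \right)} \right)} + o = - 202 \left(- 11 \left(5 + 4\right)\right) - 107 = - 202 \left(\left(-11\right) 9\right) - 107 = \left(-202\right) \left(-99\right) - 107 = 19998 - 107 = 19891$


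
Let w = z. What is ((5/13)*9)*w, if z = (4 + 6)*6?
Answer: 2700/13 ≈ 207.69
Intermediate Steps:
z = 60 (z = 10*6 = 60)
w = 60
((5/13)*9)*w = ((5/13)*9)*60 = (45/13)*60 = 2700/13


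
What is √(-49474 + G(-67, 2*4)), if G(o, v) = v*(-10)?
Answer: 3*I*√5506 ≈ 222.61*I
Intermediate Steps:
G(o, v) = -10*v
√(-49474 + G(-67, 2*4)) = √(-49474 - 20*4) = √(-49474 - 10*8) = √(-49474 - 80) = √(-49554) = 3*I*√5506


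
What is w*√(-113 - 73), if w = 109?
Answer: 109*I*√186 ≈ 1486.6*I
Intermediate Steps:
w*√(-113 - 73) = 109*√(-113 - 73) = 109*√(-186) = 109*(I*√186) = 109*I*√186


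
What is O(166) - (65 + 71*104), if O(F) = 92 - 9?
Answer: -7366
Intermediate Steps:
O(F) = 83
O(166) - (65 + 71*104) = 83 - (65 + 71*104) = 83 - (65 + 7384) = 83 - 1*7449 = 83 - 7449 = -7366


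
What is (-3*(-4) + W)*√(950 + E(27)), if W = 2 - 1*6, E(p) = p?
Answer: 8*√977 ≈ 250.06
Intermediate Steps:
W = -4 (W = 2 - 6 = -4)
(-3*(-4) + W)*√(950 + E(27)) = (-3*(-4) - 4)*√(950 + 27) = (12 - 4)*√977 = 8*√977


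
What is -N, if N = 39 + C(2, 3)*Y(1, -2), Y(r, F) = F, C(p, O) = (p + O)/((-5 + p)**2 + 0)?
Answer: -341/9 ≈ -37.889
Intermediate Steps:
C(p, O) = (O + p)/(-5 + p)**2 (C(p, O) = (O + p)/((-5 + p)**2) = (O + p)/(-5 + p)**2)
N = 341/9 (N = 39 + ((3 + 2)/(-5 + 2)**2)*(-2) = 39 + (5/(-3)**2)*(-2) = 39 + ((1/9)*5)*(-2) = 39 + (5/9)*(-2) = 39 - 10/9 = 341/9 ≈ 37.889)
-N = -1*341/9 = -341/9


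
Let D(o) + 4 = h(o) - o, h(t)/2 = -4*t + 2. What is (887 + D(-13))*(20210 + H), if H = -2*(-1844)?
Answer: 23993592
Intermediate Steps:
h(t) = 4 - 8*t (h(t) = 2*(-4*t + 2) = 2*(2 - 4*t) = 4 - 8*t)
D(o) = -9*o (D(o) = -4 + ((4 - 8*o) - o) = -4 + (4 - 9*o) = -9*o)
H = 3688
(887 + D(-13))*(20210 + H) = (887 - 9*(-13))*(20210 + 3688) = (887 + 117)*23898 = 1004*23898 = 23993592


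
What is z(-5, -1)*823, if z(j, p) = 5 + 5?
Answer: 8230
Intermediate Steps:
z(j, p) = 10
z(-5, -1)*823 = 10*823 = 8230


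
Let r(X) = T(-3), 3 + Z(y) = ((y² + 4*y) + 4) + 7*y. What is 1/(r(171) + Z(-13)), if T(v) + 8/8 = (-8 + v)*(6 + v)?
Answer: -⅐ ≈ -0.14286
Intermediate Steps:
T(v) = -1 + (-8 + v)*(6 + v)
Z(y) = 1 + y² + 11*y (Z(y) = -3 + (((y² + 4*y) + 4) + 7*y) = -3 + ((4 + y² + 4*y) + 7*y) = -3 + (4 + y² + 11*y) = 1 + y² + 11*y)
r(X) = -34 (r(X) = -49 + (-3)² - 2*(-3) = -49 + 9 + 6 = -34)
1/(r(171) + Z(-13)) = 1/(-34 + (1 + (-13)² + 11*(-13))) = 1/(-34 + (1 + 169 - 143)) = 1/(-34 + 27) = 1/(-7) = -⅐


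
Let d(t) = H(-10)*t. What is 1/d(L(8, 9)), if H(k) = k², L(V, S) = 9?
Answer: 1/900 ≈ 0.0011111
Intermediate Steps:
d(t) = 100*t (d(t) = (-10)²*t = 100*t)
1/d(L(8, 9)) = 1/(100*9) = 1/900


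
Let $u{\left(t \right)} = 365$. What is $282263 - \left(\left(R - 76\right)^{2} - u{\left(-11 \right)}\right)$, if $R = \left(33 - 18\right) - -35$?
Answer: $281952$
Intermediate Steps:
$R = 50$ ($R = 15 + 35 = 50$)
$282263 - \left(\left(R - 76\right)^{2} - u{\left(-11 \right)}\right) = 282263 + \left(365 - \left(50 - 76\right)^{2}\right) = 282263 + \left(365 - \left(-26\right)^{2}\right) = 282263 + \left(365 - 676\right) = 282263 - 311 = 281952$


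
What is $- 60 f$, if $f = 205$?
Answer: $-12300$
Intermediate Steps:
$- 60 f = \left(-60\right) 205 = -12300$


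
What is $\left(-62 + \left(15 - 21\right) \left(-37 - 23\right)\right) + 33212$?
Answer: $33510$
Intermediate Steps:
$\left(-62 + \left(15 - 21\right) \left(-37 - 23\right)\right) + 33212 = \left(-62 - 6 \left(-37 - 23\right)\right) + 33212 = \left(-62 - -360\right) + 33212 = \left(-62 + 360\right) + 33212 = 298 + 33212 = 33510$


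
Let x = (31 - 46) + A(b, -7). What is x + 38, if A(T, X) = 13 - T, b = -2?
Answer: 38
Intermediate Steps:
x = 0 (x = (31 - 46) + (13 - 1*(-2)) = -15 + (13 + 2) = -15 + 15 = 0)
x + 38 = 0 + 38 = 38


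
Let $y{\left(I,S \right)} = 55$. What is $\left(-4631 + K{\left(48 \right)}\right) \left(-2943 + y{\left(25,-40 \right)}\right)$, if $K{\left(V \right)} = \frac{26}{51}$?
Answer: $\frac{682015640}{51} \approx 1.3373 \cdot 10^{7}$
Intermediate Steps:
$K{\left(V \right)} = \frac{26}{51}$ ($K{\left(V \right)} = 26 \cdot \frac{1}{51} = \frac{26}{51}$)
$\left(-4631 + K{\left(48 \right)}\right) \left(-2943 + y{\left(25,-40 \right)}\right) = \left(-4631 + \frac{26}{51}\right) \left(-2943 + 55\right) = \left(- \frac{236155}{51}\right) \left(-2888\right) = \frac{682015640}{51}$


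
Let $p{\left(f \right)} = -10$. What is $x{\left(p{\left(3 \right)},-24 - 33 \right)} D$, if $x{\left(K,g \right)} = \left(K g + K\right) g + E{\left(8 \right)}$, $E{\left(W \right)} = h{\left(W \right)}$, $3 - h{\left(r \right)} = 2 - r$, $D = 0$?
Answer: $0$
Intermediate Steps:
$h{\left(r \right)} = 1 + r$ ($h{\left(r \right)} = 3 - \left(2 - r\right) = 3 + \left(-2 + r\right) = 1 + r$)
$E{\left(W \right)} = 1 + W$
$x{\left(K,g \right)} = 9 + g \left(K + K g\right)$ ($x{\left(K,g \right)} = \left(K g + K\right) g + \left(1 + 8\right) = \left(K + K g\right) g + 9 = g \left(K + K g\right) + 9 = 9 + g \left(K + K g\right)$)
$x{\left(p{\left(3 \right)},-24 - 33 \right)} D = \left(9 - 10 \left(-24 - 33\right) - 10 \left(-24 - 33\right)^{2}\right) 0 = \left(9 - -570 - 10 \left(-57\right)^{2}\right) 0 = \left(9 + 570 - 32490\right) 0 = \left(-31911\right) 0 = 0$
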